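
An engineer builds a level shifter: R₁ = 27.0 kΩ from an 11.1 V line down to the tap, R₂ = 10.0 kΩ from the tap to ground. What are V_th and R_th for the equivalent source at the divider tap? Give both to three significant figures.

V_th is the open-circuit tap voltage: 11.1 × 10.0/(27.0 + 10.0) = 3.00 V.
With the supply zeroed, R₁ and R₂ appear in parallel from the tap: R_th = R₁‖R₂ = (27.0 × 10.0)/37.00 = 7.30 kΩ.

V_th = 3.00 V, R_th = 7.30 kΩ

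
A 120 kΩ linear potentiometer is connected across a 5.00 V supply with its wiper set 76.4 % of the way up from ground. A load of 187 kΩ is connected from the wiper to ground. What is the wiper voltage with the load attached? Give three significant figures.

V ≈ 3.42 V

The wiper splits the pot into (1−α)R = 28.32 kΩ above and αR = 91.68 kΩ below.
Lower section ‖ load = 61.52 kΩ.
V_wiper = 5.00 × 61.52/(28.32 + 61.52) = 3.42 V.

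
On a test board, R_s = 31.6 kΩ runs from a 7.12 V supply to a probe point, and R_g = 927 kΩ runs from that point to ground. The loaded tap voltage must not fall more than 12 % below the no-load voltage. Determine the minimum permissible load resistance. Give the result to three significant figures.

R_L(min) ≈ 224 kΩ

Output resistance R_th = R_s‖R_g = (31.6 × 927)/958.6 = 30.56 kΩ.
The fractional drop is R_th/(R_th + R_L); requiring this ≤ 0.120 gives R_L ≥ R_th(1/0.120 − 1) = 30.56 × 7.333 = 224 kΩ.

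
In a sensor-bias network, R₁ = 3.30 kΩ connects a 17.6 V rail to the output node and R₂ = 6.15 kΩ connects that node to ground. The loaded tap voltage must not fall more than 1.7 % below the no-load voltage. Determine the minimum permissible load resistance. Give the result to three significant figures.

R_L(min) ≈ 124 kΩ

Output resistance R_th = R₁‖R₂ = (3.30 × 6.15)/9.450 = 2.148 kΩ.
The fractional drop is R_th/(R_th + R_L); requiring this ≤ 0.0170 gives R_L ≥ R_th(1/0.0170 − 1) = 2.148 × 57.82 = 124 kΩ.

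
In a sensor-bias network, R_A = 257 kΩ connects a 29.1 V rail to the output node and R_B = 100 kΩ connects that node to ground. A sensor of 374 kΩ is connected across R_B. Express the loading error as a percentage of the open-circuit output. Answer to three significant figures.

16.1 %

Unloaded V = 29.1 × 100/357.0 = 8.151 V.
Loaded: R_B‖R_L = 78.90 kΩ, giving V = 29.1 × 78.90/335.9 = 6.836 V.
Drop = (8.151 − 6.836) / 8.151 = 16.1 %.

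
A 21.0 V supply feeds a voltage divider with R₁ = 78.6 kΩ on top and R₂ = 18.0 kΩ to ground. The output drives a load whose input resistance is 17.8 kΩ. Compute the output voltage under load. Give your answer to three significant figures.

The load sits in parallel with R₂: R₂‖R_L = (18.0 × 17.8) / (18.0 + 17.8) = 8.950 kΩ.
V_out = 21.0 × 8.950 / (78.6 + 8.950) = 21.0 × 8.950/87.55 = 2.15 V.

V_out ≈ 2.15 V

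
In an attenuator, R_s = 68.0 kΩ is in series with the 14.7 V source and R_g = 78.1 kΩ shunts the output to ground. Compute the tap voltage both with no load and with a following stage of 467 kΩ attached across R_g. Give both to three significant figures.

Unloaded: 7.86 V; loaded: 7.29 V

Open-circuit: V = 14.7 × 78.1/(68.0 + 78.1) = 7.86 V.
With the load, R_g becomes R_g‖R_L = 66.91 kΩ, so V = 14.7 × 66.91/134.9 = 7.29 V.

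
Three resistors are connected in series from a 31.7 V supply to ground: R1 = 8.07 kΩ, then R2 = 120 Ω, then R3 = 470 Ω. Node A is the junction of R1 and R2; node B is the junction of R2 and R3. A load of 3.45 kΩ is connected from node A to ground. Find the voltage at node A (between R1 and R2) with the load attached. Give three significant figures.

Below node A the series string R2+R3 = 590.0 Ω sits in parallel with the 3450 Ω load: 503.8 Ω.
V_A = 31.7 × 503.8/(8070 + 503.8) = 1.86 V.

V ≈ 1.86 V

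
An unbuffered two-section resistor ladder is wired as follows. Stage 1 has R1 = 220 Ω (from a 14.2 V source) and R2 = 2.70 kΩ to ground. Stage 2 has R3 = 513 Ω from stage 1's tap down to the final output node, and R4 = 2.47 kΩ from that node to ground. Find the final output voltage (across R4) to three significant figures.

V_out ≈ 10.2 V

Stage 2 presents R3+R4 = 2983 Ω as a load on stage 1's tap.
Stage 1's lower leg becomes R2‖(R3+R4) = 1417 Ω, so V_mid = 14.2 × 1417/1637 = 12.29 V.
Stage 2 is itself unloaded: V_out = V_mid × R4/(R3+R4) = 12.29 × 2470/2983 = 10.2 V.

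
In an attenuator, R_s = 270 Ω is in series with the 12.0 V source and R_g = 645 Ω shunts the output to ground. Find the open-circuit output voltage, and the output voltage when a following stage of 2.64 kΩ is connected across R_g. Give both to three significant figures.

Unloaded: 8.46 V; loaded: 7.89 V

Open-circuit: V = 12.0 × 645/(270 + 645) = 8.46 V.
With the load, R_g becomes R_g‖R_L = 518.4 Ω, so V = 12.0 × 518.4/788.4 = 7.89 V.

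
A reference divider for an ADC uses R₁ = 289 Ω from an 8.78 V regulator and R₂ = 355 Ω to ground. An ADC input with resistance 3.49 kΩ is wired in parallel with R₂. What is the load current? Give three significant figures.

I_L ≈ 1.33 mA

R₂‖R_L = 322.2 Ω; V_out = 8.78 × 322.2/611.2 = 4.629 V.
I_L = V_out / R_L = 4.629 / 3.49 kΩ = 1.33 mA.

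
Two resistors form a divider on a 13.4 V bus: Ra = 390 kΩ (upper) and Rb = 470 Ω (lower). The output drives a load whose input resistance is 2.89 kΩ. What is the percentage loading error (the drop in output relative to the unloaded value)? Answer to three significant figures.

14.0 %

Unloaded V = 13.4 × 470/390500 = 0.016129 V.
Loaded: Rb‖R_L = 404.3 Ω, giving V = 13.4 × 404.3/390400 = 0.013875 V.
Drop = (0.016129 − 0.013875) / 0.016129 = 14.0 %.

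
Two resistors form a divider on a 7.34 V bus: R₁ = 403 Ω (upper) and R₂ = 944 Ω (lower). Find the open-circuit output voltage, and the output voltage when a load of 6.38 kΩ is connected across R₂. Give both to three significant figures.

Open-circuit: V = 7.34 × 944/(403 + 944) = 5.14 V.
With the load, R₂ becomes R₂‖R_L = 822.3 Ω, so V = 7.34 × 822.3/1225 = 4.93 V.

Unloaded: 5.14 V; loaded: 4.93 V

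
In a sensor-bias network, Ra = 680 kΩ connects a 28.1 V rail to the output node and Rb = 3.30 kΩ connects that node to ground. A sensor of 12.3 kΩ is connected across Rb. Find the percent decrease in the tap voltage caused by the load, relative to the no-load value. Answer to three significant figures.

21.1 %

The divider's output (Thévenin) resistance is Ra‖Rb = 3.284 kΩ.
Fractional drop under load = R_th/(R_th + R_L) = 3.284 / (3.284 + 12.3) = 0.2107.
So the output falls by 21.1 %.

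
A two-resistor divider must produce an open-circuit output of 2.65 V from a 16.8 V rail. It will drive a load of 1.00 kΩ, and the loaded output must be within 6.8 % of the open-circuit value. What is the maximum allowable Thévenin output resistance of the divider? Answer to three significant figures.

Loading drop = R_th/(R_th + R_L) ≤ 0.0680, so R_th ≤ R_L · ε/(1−ε) = 1.00 kΩ × 0.0680/0.9320 = 73.0 Ω.

R_th ≤ 73.0 Ω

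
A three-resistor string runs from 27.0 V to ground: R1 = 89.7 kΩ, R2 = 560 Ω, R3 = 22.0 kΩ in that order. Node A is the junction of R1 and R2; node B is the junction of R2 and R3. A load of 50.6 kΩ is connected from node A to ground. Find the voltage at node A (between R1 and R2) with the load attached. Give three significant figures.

V ≈ 4.00 V

Below node A the series string R2+R3 = 22560 Ω sits in parallel with the 50600 Ω load: 15600 Ω.
V_A = 27.0 × 15600/(89700 + 15600) = 4.00 V.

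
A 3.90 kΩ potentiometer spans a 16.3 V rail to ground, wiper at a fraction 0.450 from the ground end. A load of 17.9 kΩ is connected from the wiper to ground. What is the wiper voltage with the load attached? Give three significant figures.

V ≈ 6.96 V

The wiper splits the pot into (1−α)R = 2.145 kΩ above and αR = 1.755 kΩ below.
Lower section ‖ load = 1.598 kΩ.
V_wiper = 16.3 × 1.598/(2.145 + 1.598) = 6.96 V.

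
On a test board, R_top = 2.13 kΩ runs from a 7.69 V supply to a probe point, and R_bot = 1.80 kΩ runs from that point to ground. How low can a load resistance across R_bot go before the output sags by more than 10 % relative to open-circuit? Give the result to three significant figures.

R_L(min) ≈ 8.78 kΩ

Output resistance R_th = R_top‖R_bot = (2130 × 1800)/3930 = 975.6 Ω.
The fractional drop is R_th/(R_th + R_L); requiring this ≤ 0.100 gives R_L ≥ R_th(1/0.100 − 1) = 975.6 × 9.000 = 8.78 kΩ.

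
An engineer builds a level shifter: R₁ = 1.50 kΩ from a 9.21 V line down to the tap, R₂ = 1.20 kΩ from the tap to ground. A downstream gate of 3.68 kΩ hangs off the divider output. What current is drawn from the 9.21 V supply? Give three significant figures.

I ≈ 3.83 mA

R₂‖R_L = 0.9049 kΩ, so the source sees R₁ + R₂‖R_L = 2.405 kΩ.
I = 9.21 V / 2.405 kΩ = 3.83 mA.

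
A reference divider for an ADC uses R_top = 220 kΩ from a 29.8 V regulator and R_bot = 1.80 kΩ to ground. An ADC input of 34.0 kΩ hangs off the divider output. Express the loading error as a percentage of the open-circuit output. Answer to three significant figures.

4.99 %

The divider's output (Thévenin) resistance is R_top‖R_bot = 1.785 kΩ.
Fractional drop under load = R_th/(R_th + R_L) = 1.785 / (1.785 + 34.0) = 0.04989.
So the output falls by 4.99 %.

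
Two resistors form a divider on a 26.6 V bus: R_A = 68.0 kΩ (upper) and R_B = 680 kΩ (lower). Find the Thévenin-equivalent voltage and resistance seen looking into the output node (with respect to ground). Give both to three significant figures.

V_th is the open-circuit tap voltage: 26.6 × 680/(68.0 + 680) = 24.2 V.
With the supply zeroed, R_A and R_B appear in parallel from the tap: R_th = R_A‖R_B = (68.0 × 680)/748.0 = 61.8 kΩ.

V_th = 24.2 V, R_th = 61.8 kΩ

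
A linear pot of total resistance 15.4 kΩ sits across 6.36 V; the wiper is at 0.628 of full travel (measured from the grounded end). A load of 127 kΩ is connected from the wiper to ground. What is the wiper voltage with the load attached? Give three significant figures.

The wiper splits the pot into (1−α)R = 5.729 kΩ above and αR = 9.671 kΩ below.
Lower section ‖ load = 8.987 kΩ.
V_wiper = 6.36 × 8.987/(5.729 + 8.987) = 3.88 V.

V ≈ 3.88 V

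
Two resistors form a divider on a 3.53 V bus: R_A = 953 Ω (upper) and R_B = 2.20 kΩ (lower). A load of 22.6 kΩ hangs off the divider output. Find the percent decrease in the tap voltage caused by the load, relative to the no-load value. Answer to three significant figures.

2.86 %

The divider's output (Thévenin) resistance is R_A‖R_B = 665.0 Ω.
Fractional drop under load = R_th/(R_th + R_L) = 665.0 / (665.0 + 22600) = 0.02858.
So the output falls by 2.86 %.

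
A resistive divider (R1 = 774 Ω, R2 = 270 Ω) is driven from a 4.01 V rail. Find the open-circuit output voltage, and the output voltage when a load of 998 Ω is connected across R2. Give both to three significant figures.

Unloaded: 1.04 V; loaded: 0.864 V

Open-circuit: V = 4.01 × 270/(774 + 270) = 1.04 V.
With the load, R2 becomes R2‖R_L = 212.5 Ω, so V = 4.01 × 212.5/986.5 = 0.864 V.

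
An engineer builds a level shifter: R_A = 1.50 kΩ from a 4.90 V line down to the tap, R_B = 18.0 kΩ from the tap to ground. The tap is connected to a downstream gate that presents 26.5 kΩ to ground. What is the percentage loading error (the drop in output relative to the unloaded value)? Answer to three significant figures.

4.97 %

The divider's output (Thévenin) resistance is R_A‖R_B = 1.385 kΩ.
Fractional drop under load = R_th/(R_th + R_L) = 1.385 / (1.385 + 26.5) = 0.04966.
So the output falls by 4.97 %.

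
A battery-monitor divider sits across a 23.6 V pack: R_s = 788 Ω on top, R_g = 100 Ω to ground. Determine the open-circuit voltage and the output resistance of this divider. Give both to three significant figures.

V_th = 2.66 V, R_th = 88.7 Ω

V_th is the open-circuit tap voltage: 23.6 × 100/(788 + 100) = 2.66 V.
With the supply zeroed, R_s and R_g appear in parallel from the tap: R_th = R_s‖R_g = (788 × 100)/888.0 = 88.7 Ω.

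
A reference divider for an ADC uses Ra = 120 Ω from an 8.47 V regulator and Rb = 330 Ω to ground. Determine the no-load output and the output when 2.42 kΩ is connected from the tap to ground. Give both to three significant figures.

Open-circuit: V = 8.47 × 330/(120 + 330) = 6.21 V.
With the load, Rb becomes Rb‖R_L = 290.4 Ω, so V = 8.47 × 290.4/410.4 = 5.99 V.

Unloaded: 6.21 V; loaded: 5.99 V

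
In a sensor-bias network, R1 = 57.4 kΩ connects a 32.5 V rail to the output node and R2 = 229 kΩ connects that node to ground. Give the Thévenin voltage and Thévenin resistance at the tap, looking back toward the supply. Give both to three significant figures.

V_th is the open-circuit tap voltage: 32.5 × 229/(57.4 + 229) = 26.0 V.
With the supply zeroed, R1 and R2 appear in parallel from the tap: R_th = R1‖R2 = (57.4 × 229)/286.4 = 45.9 kΩ.

V_th = 26.0 V, R_th = 45.9 kΩ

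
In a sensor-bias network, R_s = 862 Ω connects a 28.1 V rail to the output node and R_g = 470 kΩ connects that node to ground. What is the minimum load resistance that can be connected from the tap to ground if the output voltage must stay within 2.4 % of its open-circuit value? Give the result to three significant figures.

Output resistance R_th = R_s‖R_g = (862 × 470000)/470900 = 860.4 Ω.
The fractional drop is R_th/(R_th + R_L); requiring this ≤ 0.0240 gives R_L ≥ R_th(1/0.0240 − 1) = 860.4 × 40.67 = 35.0 kΩ.

R_L(min) ≈ 35.0 kΩ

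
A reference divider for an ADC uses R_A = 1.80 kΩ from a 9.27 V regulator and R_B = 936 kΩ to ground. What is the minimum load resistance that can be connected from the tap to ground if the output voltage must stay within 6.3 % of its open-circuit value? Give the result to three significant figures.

Output resistance R_th = R_A‖R_B = (1.80 × 936)/937.8 = 1.797 kΩ.
The fractional drop is R_th/(R_th + R_L); requiring this ≤ 0.0630 gives R_L ≥ R_th(1/0.0630 − 1) = 1.797 × 14.87 = 26.7 kΩ.

R_L(min) ≈ 26.7 kΩ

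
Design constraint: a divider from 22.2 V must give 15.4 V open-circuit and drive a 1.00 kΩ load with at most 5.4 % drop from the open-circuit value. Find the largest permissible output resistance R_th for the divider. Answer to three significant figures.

Loading drop = R_th/(R_th + R_L) ≤ 0.0540, so R_th ≤ R_L · ε/(1−ε) = 1.00 kΩ × 0.0540/0.9460 = 57.1 Ω.
(Any R1, R2 with R2/(R1+R2) = 0.694 and R1‖R2 ≤ 57.1 Ω will meet the spec.)

R_th ≤ 57.1 Ω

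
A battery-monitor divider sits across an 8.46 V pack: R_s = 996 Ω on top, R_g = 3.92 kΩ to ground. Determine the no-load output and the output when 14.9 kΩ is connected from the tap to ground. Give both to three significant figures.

Open-circuit: V = 8.46 × 3920/(996 + 3920) = 6.75 V.
With the load, R_g becomes R_g‖R_L = 3104 Ω, so V = 8.46 × 3104/4100 = 6.40 V.

Unloaded: 6.75 V; loaded: 6.40 V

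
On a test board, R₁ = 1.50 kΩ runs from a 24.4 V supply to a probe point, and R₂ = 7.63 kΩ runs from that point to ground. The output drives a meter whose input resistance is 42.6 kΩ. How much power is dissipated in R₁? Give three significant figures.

P ≈ 14.1 mW

Total resistance from the source is R₁ + (R₂‖R_L) = 7.971 kΩ, so I = 24.4/7.971 kΩ = 3.061 mA.
P = I²·R₁ = (3.061 mA)² × 1.50 kΩ = 14.1 mW.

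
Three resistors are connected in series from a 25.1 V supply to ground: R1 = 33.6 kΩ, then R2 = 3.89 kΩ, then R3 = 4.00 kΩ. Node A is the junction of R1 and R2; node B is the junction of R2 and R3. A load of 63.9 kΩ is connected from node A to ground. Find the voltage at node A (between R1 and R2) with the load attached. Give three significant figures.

Below node A the series string R2+R3 = 7.890 kΩ sits in parallel with the 63.9 kΩ load: 7.023 kΩ.
V_A = 25.1 × 7.023/(33.6 + 7.023) = 4.34 V.

V ≈ 4.34 V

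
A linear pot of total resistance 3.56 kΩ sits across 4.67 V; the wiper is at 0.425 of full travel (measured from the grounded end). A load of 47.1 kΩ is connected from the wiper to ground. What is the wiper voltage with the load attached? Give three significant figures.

The wiper splits the pot into (1−α)R = 2.047 kΩ above and αR = 1.513 kΩ below.
Lower section ‖ load = 1.466 kΩ.
V_wiper = 4.67 × 1.466/(2.047 + 1.466) = 1.95 V.

V ≈ 1.95 V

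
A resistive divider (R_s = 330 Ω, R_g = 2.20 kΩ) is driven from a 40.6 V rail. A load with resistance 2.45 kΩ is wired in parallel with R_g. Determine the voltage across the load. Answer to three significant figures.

The load sits in parallel with R_g: R_g‖R_L = (2200 × 2450) / (2200 + 2450) = 1159 Ω.
V_out = 40.6 × 1159 / (330 + 1159) = 40.6 × 1159/1489 = 31.6 V.

V_out ≈ 31.6 V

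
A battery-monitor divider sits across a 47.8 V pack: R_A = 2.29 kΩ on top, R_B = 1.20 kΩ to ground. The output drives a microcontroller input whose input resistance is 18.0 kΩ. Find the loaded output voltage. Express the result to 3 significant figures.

The load sits in parallel with R_B: R_B‖R_L = (1.20 × 18.0) / (1.20 + 18.0) = 1.125 kΩ.
V_out = 47.8 × 1.125 / (2.29 + 1.125) = 47.8 × 1.125/3.415 = 15.7 V.
(Unloaded it would have been 16.4 V.)

V_out ≈ 15.7 V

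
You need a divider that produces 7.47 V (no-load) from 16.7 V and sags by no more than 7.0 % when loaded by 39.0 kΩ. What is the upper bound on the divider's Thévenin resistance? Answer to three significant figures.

Loading drop = R_th/(R_th + R_L) ≤ 0.0700, so R_th ≤ R_L · ε/(1−ε) = 39.0 kΩ × 0.0700/0.9300 = 2.94 kΩ.
(Any R1, R2 with R2/(R1+R2) = 0.447 and R1‖R2 ≤ 2.94 kΩ will meet the spec.)

R_th ≤ 2.94 kΩ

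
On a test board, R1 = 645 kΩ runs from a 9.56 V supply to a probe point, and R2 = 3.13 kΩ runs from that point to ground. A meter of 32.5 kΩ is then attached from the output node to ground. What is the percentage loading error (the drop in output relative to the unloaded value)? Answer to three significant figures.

Unloaded V = 9.56 × 3.13/648.1 = 0.046168 V.
Loaded: R2‖R_L = 2.855 kΩ, giving V = 9.56 × 2.855/647.9 = 0.042130 V.
Drop = (0.046168 − 0.042130) / 0.046168 = 8.75 %.

8.75 %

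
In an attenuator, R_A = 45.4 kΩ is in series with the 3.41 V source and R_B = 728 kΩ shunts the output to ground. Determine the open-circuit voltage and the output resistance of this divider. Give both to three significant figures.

V_th = 3.21 V, R_th = 42.7 kΩ

V_th is the open-circuit tap voltage: 3.41 × 728/(45.4 + 728) = 3.21 V.
With the supply zeroed, R_A and R_B appear in parallel from the tap: R_th = R_A‖R_B = (45.4 × 728)/773.4 = 42.7 kΩ.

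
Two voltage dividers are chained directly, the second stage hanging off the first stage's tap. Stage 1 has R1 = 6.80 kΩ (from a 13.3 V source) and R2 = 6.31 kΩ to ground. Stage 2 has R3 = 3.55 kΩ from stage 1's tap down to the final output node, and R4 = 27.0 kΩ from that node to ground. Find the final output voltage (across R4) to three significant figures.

Stage 2 presents R3+R4 = 30.55 kΩ as a load on stage 1's tap.
Stage 1's lower leg becomes R2‖(R3+R4) = 5.230 kΩ, so V_mid = 13.3 × 5.230/12.03 = 5.782 V.
Stage 2 is itself unloaded: V_out = V_mid × R4/(R3+R4) = 5.782 × 27.0/30.55 = 5.11 V.

V_out ≈ 5.11 V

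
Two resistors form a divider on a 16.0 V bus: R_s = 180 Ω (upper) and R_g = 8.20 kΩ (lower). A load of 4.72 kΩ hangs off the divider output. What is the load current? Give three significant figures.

I_L ≈ 3.20 mA

R_g‖R_L = 2996 Ω; V_out = 16.0 × 2996/3176 = 15.09 V.
I_L = V_out / R_L = 15.09 / 4.72 kΩ = 3.20 mA.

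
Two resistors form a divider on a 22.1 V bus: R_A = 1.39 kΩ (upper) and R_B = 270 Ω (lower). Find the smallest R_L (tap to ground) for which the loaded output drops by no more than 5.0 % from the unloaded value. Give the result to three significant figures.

R_L(min) ≈ 4.30 kΩ

Output resistance R_th = R_A‖R_B = (1390 × 270)/1660 = 226.1 Ω.
The fractional drop is R_th/(R_th + R_L); requiring this ≤ 0.0500 gives R_L ≥ R_th(1/0.0500 − 1) = 226.1 × 19.00 = 4.30 kΩ.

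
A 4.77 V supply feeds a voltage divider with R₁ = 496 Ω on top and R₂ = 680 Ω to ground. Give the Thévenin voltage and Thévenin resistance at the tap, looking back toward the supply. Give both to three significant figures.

V_th = 2.76 V, R_th = 287 Ω

V_th is the open-circuit tap voltage: 4.77 × 680/(496 + 680) = 2.76 V.
With the supply zeroed, R₁ and R₂ appear in parallel from the tap: R_th = R₁‖R₂ = (496 × 680)/1176 = 287 Ω.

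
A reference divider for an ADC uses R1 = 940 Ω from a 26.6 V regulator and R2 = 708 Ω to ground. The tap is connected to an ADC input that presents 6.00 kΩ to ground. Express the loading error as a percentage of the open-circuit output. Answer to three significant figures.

The divider's output (Thévenin) resistance is R1‖R2 = 403.8 Ω.
Fractional drop under load = R_th/(R_th + R_L) = 403.8 / (403.8 + 6000) = 0.06306.
So the output falls by 6.31 %.

6.31 %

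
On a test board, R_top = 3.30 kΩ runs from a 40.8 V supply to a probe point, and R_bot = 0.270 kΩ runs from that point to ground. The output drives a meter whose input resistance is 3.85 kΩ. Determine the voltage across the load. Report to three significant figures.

V_out ≈ 2.90 V

The load sits in parallel with R_bot: R_bot‖R_L = (270 × 3850) / (270 + 3850) = 252.3 Ω.
V_out = 40.8 × 252.3 / (3300 + 252.3) = 40.8 × 252.3/3552 = 2.90 V.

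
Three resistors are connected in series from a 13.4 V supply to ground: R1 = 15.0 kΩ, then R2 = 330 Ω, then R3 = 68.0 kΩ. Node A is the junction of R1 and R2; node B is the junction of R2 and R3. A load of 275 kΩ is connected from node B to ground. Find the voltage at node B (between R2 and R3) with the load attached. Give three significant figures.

V ≈ 10.5 V

At node B, R3 is in parallel with the load: R3‖R_L = 54520 Ω.
Below node A the resistance is R2 + (R3‖R_L) = 54850 Ω, so V_A = 13.4 × 54850/69850 = 10.52 V.
Then V_B = V_A × (R3‖R_L)/(R2 + R3‖R_L) = 10.52 × 54520/54850 = 10.5 V.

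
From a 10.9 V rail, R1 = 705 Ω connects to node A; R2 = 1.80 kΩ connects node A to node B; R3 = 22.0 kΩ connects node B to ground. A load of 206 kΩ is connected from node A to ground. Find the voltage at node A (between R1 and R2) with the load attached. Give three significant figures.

Below node A the series string R2+R3 = 23800 Ω sits in parallel with the 206000 Ω load: 21340 Ω.
V_A = 10.9 × 21340/(705 + 21340) = 10.6 V.

V ≈ 10.6 V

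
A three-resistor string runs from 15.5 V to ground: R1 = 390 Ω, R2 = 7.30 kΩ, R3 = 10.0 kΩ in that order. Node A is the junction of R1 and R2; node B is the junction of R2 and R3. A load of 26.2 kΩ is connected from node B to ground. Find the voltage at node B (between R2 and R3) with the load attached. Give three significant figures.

At node B, R3 is in parallel with the load: R3‖R_L = 7238 Ω.
Below node A the resistance is R2 + (R3‖R_L) = 14540 Ω, so V_A = 15.5 × 14540/14930 = 15.10 V.
Then V_B = V_A × (R3‖R_L)/(R2 + R3‖R_L) = 15.10 × 7238/14540 = 7.52 V.

V ≈ 7.52 V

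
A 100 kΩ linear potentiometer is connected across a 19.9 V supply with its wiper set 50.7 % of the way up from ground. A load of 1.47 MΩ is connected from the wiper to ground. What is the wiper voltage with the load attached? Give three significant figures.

V ≈ 9.92 V

The wiper splits the pot into (1−α)R = 49.30 kΩ above and αR = 50.70 kΩ below.
Lower section ‖ load = 49.01 kΩ.
V_wiper = 19.9 × 49.01/(49.30 + 49.01) = 9.92 V.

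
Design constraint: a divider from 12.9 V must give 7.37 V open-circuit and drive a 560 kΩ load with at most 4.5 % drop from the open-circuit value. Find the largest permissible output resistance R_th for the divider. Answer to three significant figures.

Loading drop = R_th/(R_th + R_L) ≤ 0.0450, so R_th ≤ R_L · ε/(1−ε) = 560 kΩ × 0.0450/0.9550 = 26.4 kΩ.
(Any R1, R2 with R2/(R1+R2) = 0.571 and R1‖R2 ≤ 26.4 kΩ will meet the spec.)

R_th ≤ 26.4 kΩ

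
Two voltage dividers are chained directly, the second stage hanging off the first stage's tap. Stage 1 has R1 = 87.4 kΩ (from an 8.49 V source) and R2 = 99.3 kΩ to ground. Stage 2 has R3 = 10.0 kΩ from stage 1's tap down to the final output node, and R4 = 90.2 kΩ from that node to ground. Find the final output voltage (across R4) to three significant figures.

V_out ≈ 2.78 V

Stage 2 presents R3+R4 = 100.2 kΩ as a load on stage 1's tap.
Stage 1's lower leg becomes R2‖(R3+R4) = 49.87 kΩ, so V_mid = 8.49 × 49.87/137.3 = 3.085 V.
Stage 2 is itself unloaded: V_out = V_mid × R4/(R3+R4) = 3.085 × 90.2/100.2 = 2.78 V.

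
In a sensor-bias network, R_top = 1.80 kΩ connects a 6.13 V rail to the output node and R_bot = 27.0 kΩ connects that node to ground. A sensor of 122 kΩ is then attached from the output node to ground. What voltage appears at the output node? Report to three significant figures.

The load sits in parallel with R_bot: R_bot‖R_L = (27.0 × 122) / (27.0 + 122) = 22.11 kΩ.
V_out = 6.13 × 22.11 / (1.80 + 22.11) = 6.13 × 22.11/23.91 = 5.67 V.

V_out ≈ 5.67 V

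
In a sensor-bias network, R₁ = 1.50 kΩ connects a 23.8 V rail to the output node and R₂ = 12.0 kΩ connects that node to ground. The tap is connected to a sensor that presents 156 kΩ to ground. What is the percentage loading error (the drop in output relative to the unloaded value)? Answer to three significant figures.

0.847 %

The divider's output (Thévenin) resistance is R₁‖R₂ = 1.333 kΩ.
Fractional drop under load = R_th/(R_th + R_L) = 1.333 / (1.333 + 156) = 0.008475.
So the output falls by 0.847 %.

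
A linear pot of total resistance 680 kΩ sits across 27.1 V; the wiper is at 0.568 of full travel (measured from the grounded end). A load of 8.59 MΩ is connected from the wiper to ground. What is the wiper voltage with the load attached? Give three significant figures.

V ≈ 15.1 V

The wiper splits the pot into (1−α)R = 293.8 kΩ above and αR = 386.2 kΩ below.
Lower section ‖ load = 369.6 kΩ.
V_wiper = 27.1 × 369.6/(293.8 + 369.6) = 15.1 V.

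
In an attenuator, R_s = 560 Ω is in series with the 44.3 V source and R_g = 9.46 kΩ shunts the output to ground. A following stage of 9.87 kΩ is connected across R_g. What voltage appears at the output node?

The load sits in parallel with R_g: R_g‖R_L = (9460 × 9870) / (9460 + 9870) = 4830 Ω.
V_out = 44.3 × 4830 / (560 + 4830) = 44.3 × 4830/5390 = 39.7 V.
(Unloaded it would have been 41.8 V.)

V_out ≈ 39.7 V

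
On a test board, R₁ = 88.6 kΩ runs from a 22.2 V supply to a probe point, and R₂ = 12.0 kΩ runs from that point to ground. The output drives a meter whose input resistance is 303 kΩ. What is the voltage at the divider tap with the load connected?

V_out ≈ 2.56 V

The load sits in parallel with R₂: R₂‖R_L = (12.0 × 303) / (12.0 + 303) = 11.54 kΩ.
V_out = 22.2 × 11.54 / (88.6 + 11.54) = 22.2 × 11.54/100.1 = 2.56 V.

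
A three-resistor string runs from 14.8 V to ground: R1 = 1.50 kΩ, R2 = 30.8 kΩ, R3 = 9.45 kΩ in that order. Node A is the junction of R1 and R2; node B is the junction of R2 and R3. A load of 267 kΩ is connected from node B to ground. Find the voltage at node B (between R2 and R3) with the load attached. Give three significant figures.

At node B, R3 is in parallel with the load: R3‖R_L = 9.127 kΩ.
Below node A the resistance is R2 + (R3‖R_L) = 39.93 kΩ, so V_A = 14.8 × 39.93/41.43 = 14.26 V.
Then V_B = V_A × (R3‖R_L)/(R2 + R3‖R_L) = 14.26 × 9.127/39.93 = 3.26 V.

V ≈ 3.26 V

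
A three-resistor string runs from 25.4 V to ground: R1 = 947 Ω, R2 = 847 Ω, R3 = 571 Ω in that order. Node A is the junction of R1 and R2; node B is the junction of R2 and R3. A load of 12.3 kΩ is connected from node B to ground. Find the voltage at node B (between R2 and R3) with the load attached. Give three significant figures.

At node B, R3 is in parallel with the load: R3‖R_L = 545.7 Ω.
Below node A the resistance is R2 + (R3‖R_L) = 1393 Ω, so V_A = 25.4 × 1393/2340 = 15.12 V.
Then V_B = V_A × (R3‖R_L)/(R2 + R3‖R_L) = 15.12 × 545.7/1393 = 5.92 V.

V ≈ 5.92 V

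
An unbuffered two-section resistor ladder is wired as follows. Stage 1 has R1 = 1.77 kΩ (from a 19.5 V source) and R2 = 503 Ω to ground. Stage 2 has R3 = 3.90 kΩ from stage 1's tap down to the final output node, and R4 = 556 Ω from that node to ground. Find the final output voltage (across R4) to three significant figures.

Stage 2 presents R3+R4 = 4456 Ω as a load on stage 1's tap.
Stage 1's lower leg becomes R2‖(R3+R4) = 452.0 Ω, so V_mid = 19.5 × 452.0/2222 = 3.967 V.
Stage 2 is itself unloaded: V_out = V_mid × R4/(R3+R4) = 3.967 × 556/4456 = 0.495 V.

V_out ≈ 0.495 V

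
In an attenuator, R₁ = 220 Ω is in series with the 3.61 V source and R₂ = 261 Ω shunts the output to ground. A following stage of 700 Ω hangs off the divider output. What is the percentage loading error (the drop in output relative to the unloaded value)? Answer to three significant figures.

14.6 %

The divider's output (Thévenin) resistance is R₁‖R₂ = 119.4 Ω.
Fractional drop under load = R_th/(R_th + R_L) = 119.4 / (119.4 + 700) = 0.1457.
So the output falls by 14.6 %.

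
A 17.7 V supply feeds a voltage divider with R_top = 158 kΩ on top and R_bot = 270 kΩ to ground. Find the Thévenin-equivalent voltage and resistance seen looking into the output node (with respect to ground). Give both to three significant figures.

V_th is the open-circuit tap voltage: 17.7 × 270/(158 + 270) = 11.2 V.
With the supply zeroed, R_top and R_bot appear in parallel from the tap: R_th = R_top‖R_bot = (158 × 270)/428.0 = 99.7 kΩ.

V_th = 11.2 V, R_th = 99.7 kΩ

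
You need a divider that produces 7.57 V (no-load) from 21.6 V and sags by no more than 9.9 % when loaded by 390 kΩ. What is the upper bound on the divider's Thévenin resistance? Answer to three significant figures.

R_th ≤ 42.9 kΩ

Loading drop = R_th/(R_th + R_L) ≤ 0.0990, so R_th ≤ R_L · ε/(1−ε) = 390 kΩ × 0.0990/0.9010 = 42.9 kΩ.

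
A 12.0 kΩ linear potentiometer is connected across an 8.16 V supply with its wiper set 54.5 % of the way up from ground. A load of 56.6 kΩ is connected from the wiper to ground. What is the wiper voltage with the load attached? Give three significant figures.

V ≈ 4.23 V

The wiper splits the pot into (1−α)R = 5.460 kΩ above and αR = 6.540 kΩ below.
Lower section ‖ load = 5.863 kΩ.
V_wiper = 8.16 × 5.863/(5.460 + 5.863) = 4.23 V.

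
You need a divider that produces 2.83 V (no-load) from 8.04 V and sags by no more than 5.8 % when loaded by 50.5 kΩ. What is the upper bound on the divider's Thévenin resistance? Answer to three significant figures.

R_th ≤ 3.11 kΩ

Loading drop = R_th/(R_th + R_L) ≤ 0.0580, so R_th ≤ R_L · ε/(1−ε) = 50.5 kΩ × 0.0580/0.9420 = 3.11 kΩ.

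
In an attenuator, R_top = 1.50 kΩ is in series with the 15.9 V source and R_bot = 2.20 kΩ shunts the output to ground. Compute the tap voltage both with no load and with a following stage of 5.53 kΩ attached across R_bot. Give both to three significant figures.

Open-circuit: V = 15.9 × 2.20/(1.50 + 2.20) = 9.45 V.
With the load, R_bot becomes R_bot‖R_L = 1.574 kΩ, so V = 15.9 × 1.574/3.074 = 8.14 V.

Unloaded: 9.45 V; loaded: 8.14 V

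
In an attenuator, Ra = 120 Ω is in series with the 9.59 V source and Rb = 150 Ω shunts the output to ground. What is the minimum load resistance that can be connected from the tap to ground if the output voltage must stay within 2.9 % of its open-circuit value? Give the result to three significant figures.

Output resistance R_th = Ra‖Rb = (120 × 150)/270.0 = 66.67 Ω.
The fractional drop is R_th/(R_th + R_L); requiring this ≤ 0.0290 gives R_L ≥ R_th(1/0.0290 − 1) = 66.67 × 33.48 = 2.23 kΩ.

R_L(min) ≈ 2.23 kΩ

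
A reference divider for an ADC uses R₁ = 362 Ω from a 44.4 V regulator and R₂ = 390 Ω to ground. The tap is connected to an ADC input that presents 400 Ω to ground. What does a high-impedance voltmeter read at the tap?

The load sits in parallel with R₂: R₂‖R_L = (390 × 400) / (390 + 400) = 197.5 Ω.
V_out = 44.4 × 197.5 / (362 + 197.5) = 44.4 × 197.5/559.5 = 15.7 V.
(Unloaded it would have been 23.0 V.)

V_out ≈ 15.7 V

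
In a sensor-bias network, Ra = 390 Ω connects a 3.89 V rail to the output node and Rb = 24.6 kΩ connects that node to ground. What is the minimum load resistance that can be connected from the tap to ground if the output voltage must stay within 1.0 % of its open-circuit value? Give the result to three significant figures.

R_L(min) ≈ 38.0 kΩ

Output resistance R_th = Ra‖Rb = (390 × 24600)/24990 = 383.9 Ω.
The fractional drop is R_th/(R_th + R_L); requiring this ≤ 0.0100 gives R_L ≥ R_th(1/0.0100 − 1) = 383.9 × 99.00 = 38.0 kΩ.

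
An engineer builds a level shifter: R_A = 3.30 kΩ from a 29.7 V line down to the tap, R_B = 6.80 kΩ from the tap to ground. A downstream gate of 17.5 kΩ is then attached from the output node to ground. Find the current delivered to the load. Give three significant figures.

R_B‖R_L = 4.897 kΩ; V_out = 29.7 × 4.897/8.197 = 17.74 V.
I_L = V_out / R_L = 17.74 / 17.5 kΩ = 1.01 mA.

I_L ≈ 1.01 mA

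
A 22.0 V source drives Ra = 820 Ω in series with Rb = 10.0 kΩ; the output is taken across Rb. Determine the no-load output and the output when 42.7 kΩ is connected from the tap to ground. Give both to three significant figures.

Unloaded: 20.3 V; loaded: 20.0 V

Open-circuit: V = 22.0 × 10000/(820 + 10000) = 20.3 V.
With the load, Rb becomes Rb‖R_L = 8102 Ω, so V = 22.0 × 8102/8922 = 20.0 V.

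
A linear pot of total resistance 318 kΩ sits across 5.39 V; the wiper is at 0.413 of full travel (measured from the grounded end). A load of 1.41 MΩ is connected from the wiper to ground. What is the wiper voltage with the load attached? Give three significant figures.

The wiper splits the pot into (1−α)R = 186.7 kΩ above and αR = 131.3 kΩ below.
Lower section ‖ load = 120.1 kΩ.
V_wiper = 5.39 × 120.1/(186.7 + 120.1) = 2.11 V.

V ≈ 2.11 V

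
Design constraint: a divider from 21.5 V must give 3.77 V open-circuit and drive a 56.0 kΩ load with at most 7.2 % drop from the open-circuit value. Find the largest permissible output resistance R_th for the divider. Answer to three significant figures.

Loading drop = R_th/(R_th + R_L) ≤ 0.0720, so R_th ≤ R_L · ε/(1−ε) = 56.0 kΩ × 0.0720/0.9280 = 4.34 kΩ.
(Any R1, R2 with R2/(R1+R2) = 0.175 and R1‖R2 ≤ 4.34 kΩ will meet the spec.)

R_th ≤ 4.34 kΩ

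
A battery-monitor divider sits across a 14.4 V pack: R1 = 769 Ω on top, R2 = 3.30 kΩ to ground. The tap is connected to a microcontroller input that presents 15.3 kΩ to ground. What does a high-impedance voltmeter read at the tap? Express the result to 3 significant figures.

V_out ≈ 11.2 V

The load sits in parallel with R2: R2‖R_L = (3300 × 15300) / (3300 + 15300) = 2715 Ω.
V_out = 14.4 × 2715 / (769 + 2715) = 14.4 × 2715/3484 = 11.2 V.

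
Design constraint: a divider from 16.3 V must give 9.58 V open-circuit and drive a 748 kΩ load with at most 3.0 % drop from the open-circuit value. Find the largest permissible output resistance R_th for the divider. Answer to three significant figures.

Loading drop = R_th/(R_th + R_L) ≤ 0.0300, so R_th ≤ R_L · ε/(1−ε) = 748 kΩ × 0.0300/0.9700 = 23.1 kΩ.
(Any R1, R2 with R2/(R1+R2) = 0.588 and R1‖R2 ≤ 23.1 kΩ will meet the spec.)

R_th ≤ 23.1 kΩ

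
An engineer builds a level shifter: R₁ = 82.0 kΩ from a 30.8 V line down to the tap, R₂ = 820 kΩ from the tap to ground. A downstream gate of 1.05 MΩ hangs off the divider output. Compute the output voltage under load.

V_out ≈ 26.1 V

The load sits in parallel with R₂: R₂‖R_L = (820 × 1050) / (820 + 1050) = 460.4 kΩ.
V_out = 30.8 × 460.4 / (82.0 + 460.4) = 30.8 × 460.4/542.4 = 26.1 V.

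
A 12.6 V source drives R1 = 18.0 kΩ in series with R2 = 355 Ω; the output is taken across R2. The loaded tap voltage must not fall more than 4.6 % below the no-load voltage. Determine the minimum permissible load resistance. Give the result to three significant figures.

Output resistance R_th = R1‖R2 = (18000 × 355)/18360 = 348.1 Ω.
The fractional drop is R_th/(R_th + R_L); requiring this ≤ 0.0460 gives R_L ≥ R_th(1/0.0460 − 1) = 348.1 × 20.74 = 7.22 kΩ.

R_L(min) ≈ 7.22 kΩ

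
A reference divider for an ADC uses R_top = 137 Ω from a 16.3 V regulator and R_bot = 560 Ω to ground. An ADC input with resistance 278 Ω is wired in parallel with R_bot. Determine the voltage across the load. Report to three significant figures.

V_out ≈ 9.38 V

The load sits in parallel with R_bot: R_bot‖R_L = (560 × 278) / (560 + 278) = 185.8 Ω.
V_out = 16.3 × 185.8 / (137 + 185.8) = 16.3 × 185.8/322.8 = 9.38 V.
(Unloaded it would have been 13.1 V.)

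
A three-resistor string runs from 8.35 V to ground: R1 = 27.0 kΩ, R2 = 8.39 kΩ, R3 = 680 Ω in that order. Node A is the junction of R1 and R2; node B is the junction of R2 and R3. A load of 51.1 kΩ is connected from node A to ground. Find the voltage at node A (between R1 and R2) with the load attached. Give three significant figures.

V ≈ 1.85 V

Below node A the series string R2+R3 = 9070 Ω sits in parallel with the 51100 Ω load: 7703 Ω.
V_A = 8.35 × 7703/(27000 + 7703) = 1.85 V.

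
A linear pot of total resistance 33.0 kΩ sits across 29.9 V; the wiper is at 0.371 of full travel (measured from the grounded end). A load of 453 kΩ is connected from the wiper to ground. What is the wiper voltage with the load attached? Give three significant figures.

V ≈ 10.9 V

The wiper splits the pot into (1−α)R = 20.76 kΩ above and αR = 12.24 kΩ below.
Lower section ‖ load = 11.92 kΩ.
V_wiper = 29.9 × 11.92/(20.76 + 11.92) = 10.9 V.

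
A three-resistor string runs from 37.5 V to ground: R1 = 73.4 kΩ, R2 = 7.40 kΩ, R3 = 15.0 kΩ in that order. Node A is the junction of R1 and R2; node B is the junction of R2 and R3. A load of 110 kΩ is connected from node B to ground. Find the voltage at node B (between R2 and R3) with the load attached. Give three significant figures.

At node B, R3 is in parallel with the load: R3‖R_L = 13.20 kΩ.
Below node A the resistance is R2 + (R3‖R_L) = 20.60 kΩ, so V_A = 37.5 × 20.60/94.00 = 8.218 V.
Then V_B = V_A × (R3‖R_L)/(R2 + R3‖R_L) = 8.218 × 13.20/20.60 = 5.27 V.

V ≈ 5.27 V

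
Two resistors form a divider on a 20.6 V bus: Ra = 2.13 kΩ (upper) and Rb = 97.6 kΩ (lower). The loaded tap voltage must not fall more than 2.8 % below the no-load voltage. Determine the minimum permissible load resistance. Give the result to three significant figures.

Output resistance R_th = Ra‖Rb = (2.13 × 97.6)/99.73 = 2.085 kΩ.
The fractional drop is R_th/(R_th + R_L); requiring this ≤ 0.0280 gives R_L ≥ R_th(1/0.0280 − 1) = 2.085 × 34.71 = 72.4 kΩ.

R_L(min) ≈ 72.4 kΩ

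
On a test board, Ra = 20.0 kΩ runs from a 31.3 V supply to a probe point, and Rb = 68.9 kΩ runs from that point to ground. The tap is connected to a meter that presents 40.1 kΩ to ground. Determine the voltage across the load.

The load sits in parallel with Rb: Rb‖R_L = (68.9 × 40.1) / (68.9 + 40.1) = 25.35 kΩ.
V_out = 31.3 × 25.35 / (20.0 + 25.35) = 31.3 × 25.35/45.35 = 17.5 V.

V_out ≈ 17.5 V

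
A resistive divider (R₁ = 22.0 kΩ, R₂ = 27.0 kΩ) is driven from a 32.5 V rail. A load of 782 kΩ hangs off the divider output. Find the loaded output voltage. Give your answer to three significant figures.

The load sits in parallel with R₂: R₂‖R_L = (27.0 × 782) / (27.0 + 782) = 26.10 kΩ.
V_out = 32.5 × 26.10 / (22.0 + 26.10) = 32.5 × 26.10/48.10 = 17.6 V.

V_out ≈ 17.6 V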